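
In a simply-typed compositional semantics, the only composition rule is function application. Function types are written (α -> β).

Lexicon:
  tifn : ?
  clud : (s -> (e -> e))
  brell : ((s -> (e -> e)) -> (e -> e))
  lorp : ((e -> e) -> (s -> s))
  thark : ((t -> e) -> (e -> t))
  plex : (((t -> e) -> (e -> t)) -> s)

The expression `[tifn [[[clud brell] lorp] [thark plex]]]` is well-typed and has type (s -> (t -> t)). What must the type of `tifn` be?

[tifn [[[clud brell] lorp] [thark plex]]] is required to be (s -> (t -> t)). [[[clud brell] lorp] [thark plex]] : s cannot yield (s -> (t -> t)) as functor, so tifn : (s -> (s -> (t -> t))).

(s -> (s -> (t -> t)))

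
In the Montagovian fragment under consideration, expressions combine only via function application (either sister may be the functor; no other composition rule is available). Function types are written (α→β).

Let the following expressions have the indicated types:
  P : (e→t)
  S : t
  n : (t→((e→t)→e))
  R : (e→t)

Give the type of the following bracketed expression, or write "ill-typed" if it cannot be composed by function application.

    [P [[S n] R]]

[S n]: n is (t→((e→t)→e)), S is t; result ((e→t)→e).
[[S n] R]: [S n] is ((e→t)→e), R is (e→t); result e.
[P [[S n] R]]: P is (e→t), [[S n] R] is e; result t.

t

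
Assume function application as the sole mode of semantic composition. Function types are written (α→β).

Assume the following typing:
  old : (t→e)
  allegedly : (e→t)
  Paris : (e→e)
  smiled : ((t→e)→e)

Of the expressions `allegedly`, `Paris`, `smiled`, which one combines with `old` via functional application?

allegedly : (e→t) — does not combine with old.
Paris : (e→e) — does not combine with old.
smiled — combines: smiled : ((t→e)→e) takes old : (t→e) as argument, giving e.

smiled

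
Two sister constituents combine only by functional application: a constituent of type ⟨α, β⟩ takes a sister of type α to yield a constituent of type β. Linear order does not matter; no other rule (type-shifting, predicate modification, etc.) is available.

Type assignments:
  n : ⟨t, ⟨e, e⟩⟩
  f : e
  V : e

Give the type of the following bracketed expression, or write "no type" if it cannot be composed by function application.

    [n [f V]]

[f V]: e with e — neither is a function whose domain matches the other; composition fails here.

no type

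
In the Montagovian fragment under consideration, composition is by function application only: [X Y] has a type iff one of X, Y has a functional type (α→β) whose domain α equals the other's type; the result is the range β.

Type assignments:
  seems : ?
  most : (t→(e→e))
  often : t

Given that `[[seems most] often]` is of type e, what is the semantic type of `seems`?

((t→(e→e))→(t→e))

At [[seems most] often] (required: e): often is t, which is not a function with range e; hence [seems most] is the functor — type (t→e).
At [seems most] (required: (t→e)): most is (t→(e→e)), which is not a function with range (t→e); hence seems is the functor — type ((t→(e→e))→(t→e)).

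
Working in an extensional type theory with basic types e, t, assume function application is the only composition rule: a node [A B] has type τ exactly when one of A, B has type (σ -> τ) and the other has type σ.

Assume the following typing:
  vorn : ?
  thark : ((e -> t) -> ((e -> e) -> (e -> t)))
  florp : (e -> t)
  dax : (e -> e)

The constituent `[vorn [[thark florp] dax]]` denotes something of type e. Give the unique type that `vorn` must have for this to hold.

((e -> t) -> e)

[vorn [[thark florp] dax]] must have type e. The sister [[thark florp] dax] has type (e -> t); that is not a function onto e, so vorn must be the functor, of type ((e -> t) -> e).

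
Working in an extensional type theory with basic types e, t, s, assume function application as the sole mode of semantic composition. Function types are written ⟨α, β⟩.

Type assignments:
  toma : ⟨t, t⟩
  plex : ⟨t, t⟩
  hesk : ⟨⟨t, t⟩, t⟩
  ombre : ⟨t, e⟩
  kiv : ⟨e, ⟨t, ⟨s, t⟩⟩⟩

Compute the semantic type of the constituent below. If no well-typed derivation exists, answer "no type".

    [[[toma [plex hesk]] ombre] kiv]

⟨t, ⟨s, t⟩⟩

[plex hesk]: ⟨⟨t, t⟩, t⟩ applied to ⟨t, t⟩ yields t.
[toma [plex hesk]]: ⟨t, t⟩ applied to t yields t.
[[toma [plex hesk]] ombre]: ⟨t, e⟩ applied to t yields e.
[[[toma [plex hesk]] ombre] kiv]: ⟨e, ⟨t, ⟨s, t⟩⟩⟩ applied to e yields ⟨t, ⟨s, t⟩⟩.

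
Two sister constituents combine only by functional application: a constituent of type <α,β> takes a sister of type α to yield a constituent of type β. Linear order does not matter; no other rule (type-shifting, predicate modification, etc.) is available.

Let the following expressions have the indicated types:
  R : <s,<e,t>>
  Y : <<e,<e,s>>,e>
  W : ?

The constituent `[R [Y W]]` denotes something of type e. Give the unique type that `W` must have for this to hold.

For [R [Y W]] to have type e with R of type <s,<e,t>>, [Y W] must be the function: [Y W] : <<s,<e,t>>,e>.
For [Y W] to have type <<s,<e,t>>,e> with Y of type <<e,<e,s>>,e>, W must be the function: W : <<<e,<e,s>>,e>,<<s,<e,t>>,e>>.

<<<e,<e,s>>,e>,<<s,<e,t>>,e>>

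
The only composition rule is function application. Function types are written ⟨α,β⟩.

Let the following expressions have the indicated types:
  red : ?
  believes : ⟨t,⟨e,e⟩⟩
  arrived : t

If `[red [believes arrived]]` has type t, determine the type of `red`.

⟨⟨e,e⟩,t⟩

For [red [believes arrived]] to have type t with [believes arrived] of type ⟨e,e⟩, red must be the function: red : ⟨⟨e,e⟩,t⟩.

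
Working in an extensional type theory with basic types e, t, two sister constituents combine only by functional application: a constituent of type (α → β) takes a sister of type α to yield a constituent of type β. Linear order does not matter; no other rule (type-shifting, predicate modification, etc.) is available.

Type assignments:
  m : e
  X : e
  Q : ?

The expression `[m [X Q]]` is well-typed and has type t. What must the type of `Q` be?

(e → (e → t))

For [m [X Q]] to have type t with m of type e, [X Q] must be the function: [X Q] : (e → t).
For [X Q] to have type (e → t) with X of type e, Q must be the function: Q : (e → (e → t)).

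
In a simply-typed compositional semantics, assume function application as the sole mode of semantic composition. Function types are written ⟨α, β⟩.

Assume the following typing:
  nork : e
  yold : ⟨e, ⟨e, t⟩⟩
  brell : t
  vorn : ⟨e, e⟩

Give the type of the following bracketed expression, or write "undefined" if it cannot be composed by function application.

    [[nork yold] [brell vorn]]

undefined

[nork yold] — yold of type ⟨e, ⟨e, t⟩⟩ combines with nork of type e: type ⟨e, t⟩.
[brell vorn]: t and ⟨e, e⟩ cannot combine by function application — type clash.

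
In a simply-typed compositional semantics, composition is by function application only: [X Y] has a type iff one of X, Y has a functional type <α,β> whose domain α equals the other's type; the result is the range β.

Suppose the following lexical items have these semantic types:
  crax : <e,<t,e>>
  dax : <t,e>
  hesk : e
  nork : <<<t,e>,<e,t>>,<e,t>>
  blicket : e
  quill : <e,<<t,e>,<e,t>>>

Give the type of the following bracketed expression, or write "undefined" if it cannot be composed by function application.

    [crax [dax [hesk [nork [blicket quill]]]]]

<t,e>

[blicket quill]: <e,<<t,e>,<e,t>>> applied to e yields <<t,e>,<e,t>>.
[nork [blicket quill]]: <<<t,e>,<e,t>>,<e,t>> applied to <<t,e>,<e,t>> yields <e,t>.
[hesk [nork [blicket quill]]]: <e,t> applied to e yields t.
[dax [hesk [nork [blicket quill]]]]: <t,e> applied to t yields e.
[crax [dax [hesk [nork [blicket quill]]]]]: <e,<t,e>> applied to e yields <t,e>.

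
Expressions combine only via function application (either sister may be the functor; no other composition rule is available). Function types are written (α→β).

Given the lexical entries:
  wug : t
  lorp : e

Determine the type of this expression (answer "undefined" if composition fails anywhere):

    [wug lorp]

undefined

At [wug lorp]: neither t nor e can take the other as argument; the node is ill-typed.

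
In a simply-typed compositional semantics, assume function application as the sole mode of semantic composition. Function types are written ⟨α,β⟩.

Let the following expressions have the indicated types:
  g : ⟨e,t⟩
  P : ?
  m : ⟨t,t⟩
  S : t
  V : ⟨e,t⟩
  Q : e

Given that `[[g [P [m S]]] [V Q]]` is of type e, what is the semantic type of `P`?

[[g [P [m S]]] [V Q]] must have type e. The sister [V Q] has type t; that is not a function onto e, so [g [P [m S]]] must be the functor, of type ⟨t,e⟩.
[g [P [m S]]] must have type ⟨t,e⟩. The sister g has type ⟨e,t⟩; that is not a function onto ⟨t,e⟩, so [P [m S]] must be the functor, of type ⟨⟨e,t⟩,⟨t,e⟩⟩.
[P [m S]] must have type ⟨⟨e,t⟩,⟨t,e⟩⟩. The sister [m S] has type t; that is not a function onto ⟨⟨e,t⟩,⟨t,e⟩⟩, so P must be the functor, of type ⟨t,⟨⟨e,t⟩,⟨t,e⟩⟩⟩.

⟨t,⟨⟨e,t⟩,⟨t,e⟩⟩⟩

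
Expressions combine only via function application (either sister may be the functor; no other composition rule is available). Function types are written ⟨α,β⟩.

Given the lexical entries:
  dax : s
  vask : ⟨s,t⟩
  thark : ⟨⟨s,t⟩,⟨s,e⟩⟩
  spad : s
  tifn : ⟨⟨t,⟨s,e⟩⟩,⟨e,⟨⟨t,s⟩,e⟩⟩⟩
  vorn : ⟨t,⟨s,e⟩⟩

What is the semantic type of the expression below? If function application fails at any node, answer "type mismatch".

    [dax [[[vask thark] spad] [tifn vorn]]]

[vask thark] — thark of type ⟨⟨s,t⟩,⟨s,e⟩⟩ combines with vask of type ⟨s,t⟩: type ⟨s,e⟩.
[[vask thark] spad] — [vask thark] of type ⟨s,e⟩ combines with spad of type s: type e.
[tifn vorn] — tifn of type ⟨⟨t,⟨s,e⟩⟩,⟨e,⟨⟨t,s⟩,e⟩⟩⟩ combines with vorn of type ⟨t,⟨s,e⟩⟩: type ⟨e,⟨⟨t,s⟩,e⟩⟩.
[[[vask thark] spad] [tifn vorn]] — [tifn vorn] of type ⟨e,⟨⟨t,s⟩,e⟩⟩ combines with [[vask thark] spad] of type e: type ⟨⟨t,s⟩,e⟩.
[dax [[[vask thark] spad] [tifn vorn]]]: s and ⟨⟨t,s⟩,e⟩ cannot combine by function application — type clash.

type mismatch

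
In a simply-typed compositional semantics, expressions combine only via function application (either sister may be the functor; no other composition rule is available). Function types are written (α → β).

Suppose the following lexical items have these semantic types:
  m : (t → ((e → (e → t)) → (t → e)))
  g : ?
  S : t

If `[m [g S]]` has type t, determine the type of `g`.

(t → ((t → ((e → (e → t)) → (t → e))) → t))

At [m [g S]] (required: t): m is (t → ((e → (e → t)) → (t → e))), which is not a function with range t; hence [g S] is the functor — type ((t → ((e → (e → t)) → (t → e))) → t).
At [g S] (required: ((t → ((e → (e → t)) → (t → e))) → t)): S is t, which is not a function with range ((t → ((e → (e → t)) → (t → e))) → t); hence g is the functor — type (t → ((t → ((e → (e → t)) → (t → e))) → t)).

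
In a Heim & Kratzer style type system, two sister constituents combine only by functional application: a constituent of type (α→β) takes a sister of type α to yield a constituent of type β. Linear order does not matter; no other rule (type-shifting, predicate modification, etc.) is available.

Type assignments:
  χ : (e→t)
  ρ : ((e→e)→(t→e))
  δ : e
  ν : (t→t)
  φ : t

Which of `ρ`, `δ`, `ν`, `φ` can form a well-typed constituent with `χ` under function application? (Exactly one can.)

ρ : ((e→e)→(t→e)) — no; χ wants e, and ρ wants (e→e).
δ — combines: χ : (e→t) takes δ : e as argument, giving t.
ν : (t→t) — no; χ wants e, and ν wants t.
φ : t — no; χ wants e, and φ wants nothing (atomic).

δ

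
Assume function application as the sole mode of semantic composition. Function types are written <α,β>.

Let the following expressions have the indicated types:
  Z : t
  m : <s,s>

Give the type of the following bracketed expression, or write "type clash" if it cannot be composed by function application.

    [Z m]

type clash

At [Z m]: neither t nor <s,s> can take the other as argument; the node is ill-typed.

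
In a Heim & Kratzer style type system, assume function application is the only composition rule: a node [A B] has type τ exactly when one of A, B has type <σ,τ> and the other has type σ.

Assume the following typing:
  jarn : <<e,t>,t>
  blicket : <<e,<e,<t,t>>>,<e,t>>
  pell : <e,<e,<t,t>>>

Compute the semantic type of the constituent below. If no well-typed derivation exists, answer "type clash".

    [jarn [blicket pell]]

At [blicket pell], blicket : <<e,<e,<t,t>>>,<e,t>> takes pell : <e,<e,<t,t>>>, giving <e,t>.
At [jarn [blicket pell]], jarn : <<e,t>,t> takes [blicket pell] : <e,t>, giving t.

t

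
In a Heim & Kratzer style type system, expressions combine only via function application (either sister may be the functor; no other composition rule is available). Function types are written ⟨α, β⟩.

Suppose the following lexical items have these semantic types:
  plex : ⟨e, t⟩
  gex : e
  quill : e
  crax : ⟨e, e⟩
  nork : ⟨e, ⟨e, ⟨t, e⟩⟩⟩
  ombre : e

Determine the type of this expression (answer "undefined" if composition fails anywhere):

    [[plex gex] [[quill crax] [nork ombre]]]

[plex gex]: ⟨e, t⟩ applied to e yields t.
[quill crax]: ⟨e, e⟩ applied to e yields e.
[nork ombre]: ⟨e, ⟨e, ⟨t, e⟩⟩⟩ applied to e yields ⟨e, ⟨t, e⟩⟩.
[[quill crax] [nork ombre]]: ⟨e, ⟨t, e⟩⟩ applied to e yields ⟨t, e⟩.
[[plex gex] [[quill crax] [nork ombre]]]: ⟨t, e⟩ applied to t yields e.

e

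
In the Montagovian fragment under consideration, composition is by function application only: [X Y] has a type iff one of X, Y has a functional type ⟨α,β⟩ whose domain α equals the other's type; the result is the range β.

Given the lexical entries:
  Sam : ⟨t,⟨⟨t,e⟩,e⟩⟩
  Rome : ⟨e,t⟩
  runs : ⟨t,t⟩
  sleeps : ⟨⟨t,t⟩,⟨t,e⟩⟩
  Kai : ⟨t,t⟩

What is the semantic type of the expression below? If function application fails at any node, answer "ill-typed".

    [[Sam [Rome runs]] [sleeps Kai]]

ill-typed

At [Rome runs]: neither ⟨e,t⟩ nor ⟨t,t⟩ can take the other as argument; the node is ill-typed.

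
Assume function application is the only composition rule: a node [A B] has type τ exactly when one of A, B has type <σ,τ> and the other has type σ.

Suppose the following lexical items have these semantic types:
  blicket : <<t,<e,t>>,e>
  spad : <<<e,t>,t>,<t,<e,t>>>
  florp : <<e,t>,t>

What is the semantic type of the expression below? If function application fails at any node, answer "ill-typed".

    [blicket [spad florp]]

[spad florp]: spad is <<<e,t>,t>,<t,<e,t>>>, florp is <<e,t>,t>; result <t,<e,t>>.
[blicket [spad florp]]: blicket is <<t,<e,t>>,e>, [spad florp] is <t,<e,t>>; result e.

e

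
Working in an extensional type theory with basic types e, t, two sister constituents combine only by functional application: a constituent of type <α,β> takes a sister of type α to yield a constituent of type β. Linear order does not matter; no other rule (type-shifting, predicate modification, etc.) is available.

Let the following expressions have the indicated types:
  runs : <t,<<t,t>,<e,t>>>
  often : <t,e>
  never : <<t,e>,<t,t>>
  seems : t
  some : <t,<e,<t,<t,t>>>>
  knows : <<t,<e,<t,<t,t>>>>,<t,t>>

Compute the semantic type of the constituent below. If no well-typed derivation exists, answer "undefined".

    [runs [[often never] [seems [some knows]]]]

<<t,t>,<e,t>>

[often never]: never is <<t,e>,<t,t>>, often is <t,e>; result <t,t>.
[some knows]: knows is <<t,<e,<t,<t,t>>>>,<t,t>>, some is <t,<e,<t,<t,t>>>>; result <t,t>.
[seems [some knows]]: [some knows] is <t,t>, seems is t; result t.
[[often never] [seems [some knows]]]: [often never] is <t,t>, [seems [some knows]] is t; result t.
[runs [[often never] [seems [some knows]]]]: runs is <t,<<t,t>,<e,t>>>, [[often never] [seems [some knows]]] is t; result <<t,t>,<e,t>>.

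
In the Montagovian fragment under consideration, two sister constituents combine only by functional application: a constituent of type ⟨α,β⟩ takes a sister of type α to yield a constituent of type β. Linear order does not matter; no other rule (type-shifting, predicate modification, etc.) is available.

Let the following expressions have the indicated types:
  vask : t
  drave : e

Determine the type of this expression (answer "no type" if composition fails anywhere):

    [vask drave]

[vask drave]: t and e cannot combine by function application — type clash.

no type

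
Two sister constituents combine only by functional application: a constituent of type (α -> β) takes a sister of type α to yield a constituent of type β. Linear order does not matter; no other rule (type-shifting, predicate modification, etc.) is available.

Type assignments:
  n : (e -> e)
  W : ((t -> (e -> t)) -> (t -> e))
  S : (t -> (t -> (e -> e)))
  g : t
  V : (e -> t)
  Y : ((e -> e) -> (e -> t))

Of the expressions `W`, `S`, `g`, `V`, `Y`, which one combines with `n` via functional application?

Y

W : ((t -> (e -> t)) -> (t -> e)) — no; n wants e, and W wants (t -> (e -> t)).
S : (t -> (t -> (e -> e))) — no; n wants e, and S wants t.
g : t — no; n wants e, and g wants nothing (atomic).
V : (e -> t) — no; n wants e, and V wants e.
Y — combines: Y : ((e -> e) -> (e -> t)) takes n : (e -> e) as argument, giving (e -> t).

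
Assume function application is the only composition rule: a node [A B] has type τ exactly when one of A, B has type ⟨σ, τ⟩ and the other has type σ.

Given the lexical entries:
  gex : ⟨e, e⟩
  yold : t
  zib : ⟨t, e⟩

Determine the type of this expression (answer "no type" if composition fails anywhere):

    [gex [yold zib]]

[yold zib] — zib of type ⟨t, e⟩ combines with yold of type t: type e.
[gex [yold zib]] — gex of type ⟨e, e⟩ combines with [yold zib] of type e: type e.

e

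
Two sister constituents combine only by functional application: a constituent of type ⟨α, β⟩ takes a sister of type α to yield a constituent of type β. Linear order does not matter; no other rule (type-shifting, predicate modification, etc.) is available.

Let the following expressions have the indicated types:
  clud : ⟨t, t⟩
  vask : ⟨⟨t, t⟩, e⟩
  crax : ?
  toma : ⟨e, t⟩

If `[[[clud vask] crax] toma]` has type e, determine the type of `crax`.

For [[[clud vask] crax] toma] to have type e with toma of type ⟨e, t⟩, [[clud vask] crax] must be the function: [[clud vask] crax] : ⟨⟨e, t⟩, e⟩.
For [[clud vask] crax] to have type ⟨⟨e, t⟩, e⟩ with [clud vask] of type e, crax must be the function: crax : ⟨e, ⟨⟨e, t⟩, e⟩⟩.

⟨e, ⟨⟨e, t⟩, e⟩⟩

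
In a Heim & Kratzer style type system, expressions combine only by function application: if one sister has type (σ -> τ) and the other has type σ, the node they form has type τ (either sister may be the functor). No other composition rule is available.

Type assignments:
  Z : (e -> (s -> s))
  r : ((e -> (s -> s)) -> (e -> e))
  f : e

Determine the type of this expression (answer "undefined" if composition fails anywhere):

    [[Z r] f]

e

[Z r]: ((e -> (s -> s)) -> (e -> e)) applied to (e -> (s -> s)) yields (e -> e).
[[Z r] f]: (e -> e) applied to e yields e.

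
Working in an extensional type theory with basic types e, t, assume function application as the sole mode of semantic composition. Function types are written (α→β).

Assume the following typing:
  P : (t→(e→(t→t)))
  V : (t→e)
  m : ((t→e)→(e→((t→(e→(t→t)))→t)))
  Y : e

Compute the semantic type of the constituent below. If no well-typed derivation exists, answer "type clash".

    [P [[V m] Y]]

t

At [V m], m : ((t→e)→(e→((t→(e→(t→t)))→t))) takes V : (t→e), giving (e→((t→(e→(t→t)))→t)).
At [[V m] Y], [V m] : (e→((t→(e→(t→t)))→t)) takes Y : e, giving ((t→(e→(t→t)))→t).
At [P [[V m] Y]], [[V m] Y] : ((t→(e→(t→t)))→t) takes P : (t→(e→(t→t))), giving t.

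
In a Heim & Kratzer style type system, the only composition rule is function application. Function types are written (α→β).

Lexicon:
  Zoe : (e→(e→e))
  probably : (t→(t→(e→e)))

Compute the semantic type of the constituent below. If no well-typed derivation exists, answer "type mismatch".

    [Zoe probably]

type mismatch

[Zoe probably]: (e→(e→e)) with (t→(t→(e→e))) — neither is a function whose domain matches the other; composition fails here.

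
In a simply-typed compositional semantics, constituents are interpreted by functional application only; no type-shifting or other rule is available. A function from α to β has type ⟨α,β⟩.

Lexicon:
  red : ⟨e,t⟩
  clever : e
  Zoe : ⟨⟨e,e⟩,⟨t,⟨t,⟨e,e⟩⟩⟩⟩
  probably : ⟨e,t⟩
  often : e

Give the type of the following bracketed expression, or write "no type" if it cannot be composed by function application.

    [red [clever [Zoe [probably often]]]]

no type

[probably often]: functor probably : ⟨e,t⟩, argument often : e; result t.
[Zoe [probably often]]: ⟨⟨e,e⟩,⟨t,⟨t,⟨e,e⟩⟩⟩⟩ and t cannot combine by function application — type clash.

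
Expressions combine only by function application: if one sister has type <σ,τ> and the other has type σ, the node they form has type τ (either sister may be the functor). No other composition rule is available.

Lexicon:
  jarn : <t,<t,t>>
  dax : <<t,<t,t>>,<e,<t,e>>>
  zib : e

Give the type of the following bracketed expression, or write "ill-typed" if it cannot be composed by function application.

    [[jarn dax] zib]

[jarn dax] — dax of type <<t,<t,t>>,<e,<t,e>>> combines with jarn of type <t,<t,t>>: type <e,<t,e>>.
[[jarn dax] zib] — [jarn dax] of type <e,<t,e>> combines with zib of type e: type <t,e>.

<t,e>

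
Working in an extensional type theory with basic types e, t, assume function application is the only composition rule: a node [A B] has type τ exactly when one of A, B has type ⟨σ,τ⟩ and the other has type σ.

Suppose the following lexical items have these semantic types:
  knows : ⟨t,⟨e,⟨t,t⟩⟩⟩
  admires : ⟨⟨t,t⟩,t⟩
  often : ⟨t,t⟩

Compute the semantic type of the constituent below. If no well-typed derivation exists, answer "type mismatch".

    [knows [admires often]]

[admires often]: admires is ⟨⟨t,t⟩,t⟩, often is ⟨t,t⟩; result t.
[knows [admires often]]: knows is ⟨t,⟨e,⟨t,t⟩⟩⟩, [admires often] is t; result ⟨e,⟨t,t⟩⟩.

⟨e,⟨t,t⟩⟩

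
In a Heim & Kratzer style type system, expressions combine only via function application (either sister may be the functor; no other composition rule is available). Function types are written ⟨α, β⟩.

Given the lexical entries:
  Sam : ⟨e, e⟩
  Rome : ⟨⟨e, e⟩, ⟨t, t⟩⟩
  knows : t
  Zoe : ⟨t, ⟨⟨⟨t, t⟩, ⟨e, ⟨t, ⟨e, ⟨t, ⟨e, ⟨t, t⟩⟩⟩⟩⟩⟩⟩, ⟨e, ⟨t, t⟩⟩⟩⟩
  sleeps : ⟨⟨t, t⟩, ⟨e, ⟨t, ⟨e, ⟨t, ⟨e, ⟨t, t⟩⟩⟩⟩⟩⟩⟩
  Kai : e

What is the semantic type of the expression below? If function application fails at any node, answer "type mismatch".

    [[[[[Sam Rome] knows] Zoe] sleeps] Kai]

[Sam Rome]: Rome is ⟨⟨e, e⟩, ⟨t, t⟩⟩, Sam is ⟨e, e⟩; result ⟨t, t⟩.
[[Sam Rome] knows]: [Sam Rome] is ⟨t, t⟩, knows is t; result t.
[[[Sam Rome] knows] Zoe]: Zoe is ⟨t, ⟨⟨⟨t, t⟩, ⟨e, ⟨t, ⟨e, ⟨t, ⟨e, ⟨t, t⟩⟩⟩⟩⟩⟩⟩, ⟨e, ⟨t, t⟩⟩⟩⟩, [[Sam Rome] knows] is t; result ⟨⟨⟨t, t⟩, ⟨e, ⟨t, ⟨e, ⟨t, ⟨e, ⟨t, t⟩⟩⟩⟩⟩⟩⟩, ⟨e, ⟨t, t⟩⟩⟩.
[[[[Sam Rome] knows] Zoe] sleeps]: [[[Sam Rome] knows] Zoe] is ⟨⟨⟨t, t⟩, ⟨e, ⟨t, ⟨e, ⟨t, ⟨e, ⟨t, t⟩⟩⟩⟩⟩⟩⟩, ⟨e, ⟨t, t⟩⟩⟩, sleeps is ⟨⟨t, t⟩, ⟨e, ⟨t, ⟨e, ⟨t, ⟨e, ⟨t, t⟩⟩⟩⟩⟩⟩⟩; result ⟨e, ⟨t, t⟩⟩.
[[[[[Sam Rome] knows] Zoe] sleeps] Kai]: [[[[Sam Rome] knows] Zoe] sleeps] is ⟨e, ⟨t, t⟩⟩, Kai is e; result ⟨t, t⟩.

⟨t, t⟩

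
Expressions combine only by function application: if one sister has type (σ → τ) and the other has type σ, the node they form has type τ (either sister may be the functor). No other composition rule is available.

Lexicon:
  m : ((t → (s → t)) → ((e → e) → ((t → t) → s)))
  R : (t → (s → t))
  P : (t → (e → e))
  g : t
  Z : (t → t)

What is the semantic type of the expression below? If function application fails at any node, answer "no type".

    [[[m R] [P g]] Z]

s

[m R] — m of type ((t → (s → t)) → ((e → e) → ((t → t) → s))) combines with R of type (t → (s → t)): type ((e → e) → ((t → t) → s)).
[P g] — P of type (t → (e → e)) combines with g of type t: type (e → e).
[[m R] [P g]] — [m R] of type ((e → e) → ((t → t) → s)) combines with [P g] of type (e → e): type ((t → t) → s).
[[[m R] [P g]] Z] — [[m R] [P g]] of type ((t → t) → s) combines with Z of type (t → t): type s.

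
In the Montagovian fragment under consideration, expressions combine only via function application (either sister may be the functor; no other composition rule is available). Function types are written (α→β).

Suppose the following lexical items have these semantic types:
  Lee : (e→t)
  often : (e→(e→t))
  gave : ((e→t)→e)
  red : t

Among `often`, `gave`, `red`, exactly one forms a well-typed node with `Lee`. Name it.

often : (e→(e→t)) — Lee needs e; often needs e; neither fits.
gave — combines: gave : ((e→t)→e) takes Lee : (e→t) as argument, giving e.
red : t — Lee needs e; red needs nothing (atomic); neither fits.

gave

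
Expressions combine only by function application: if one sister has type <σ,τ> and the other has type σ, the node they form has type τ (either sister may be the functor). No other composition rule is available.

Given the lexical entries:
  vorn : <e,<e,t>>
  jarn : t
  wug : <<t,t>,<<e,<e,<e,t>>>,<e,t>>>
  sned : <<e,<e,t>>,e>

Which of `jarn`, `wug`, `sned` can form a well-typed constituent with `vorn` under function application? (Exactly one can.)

sned

jarn : t — neither side's domain matches the other.
wug : <<t,t>,<<e,<e,<e,t>>>,<e,t>>> — neither side's domain matches the other.
sned — combines: sned : <<e,<e,t>>,e> takes vorn : <e,<e,t>> as argument, giving e.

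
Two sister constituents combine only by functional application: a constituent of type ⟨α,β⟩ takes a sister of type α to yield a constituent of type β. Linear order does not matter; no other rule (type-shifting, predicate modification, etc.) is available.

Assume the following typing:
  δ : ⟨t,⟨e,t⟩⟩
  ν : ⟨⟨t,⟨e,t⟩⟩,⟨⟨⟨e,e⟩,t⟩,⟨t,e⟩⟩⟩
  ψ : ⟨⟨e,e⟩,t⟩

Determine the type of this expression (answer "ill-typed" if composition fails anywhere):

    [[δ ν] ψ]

⟨t,e⟩

At [δ ν], ν : ⟨⟨t,⟨e,t⟩⟩,⟨⟨⟨e,e⟩,t⟩,⟨t,e⟩⟩⟩ takes δ : ⟨t,⟨e,t⟩⟩, giving ⟨⟨⟨e,e⟩,t⟩,⟨t,e⟩⟩.
At [[δ ν] ψ], [δ ν] : ⟨⟨⟨e,e⟩,t⟩,⟨t,e⟩⟩ takes ψ : ⟨⟨e,e⟩,t⟩, giving ⟨t,e⟩.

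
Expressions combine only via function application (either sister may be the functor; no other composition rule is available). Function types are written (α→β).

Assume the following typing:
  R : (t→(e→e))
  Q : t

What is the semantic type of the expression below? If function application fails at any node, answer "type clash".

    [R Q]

(e→e)

At [R Q], R : (t→(e→e)) takes Q : t, giving (e→e).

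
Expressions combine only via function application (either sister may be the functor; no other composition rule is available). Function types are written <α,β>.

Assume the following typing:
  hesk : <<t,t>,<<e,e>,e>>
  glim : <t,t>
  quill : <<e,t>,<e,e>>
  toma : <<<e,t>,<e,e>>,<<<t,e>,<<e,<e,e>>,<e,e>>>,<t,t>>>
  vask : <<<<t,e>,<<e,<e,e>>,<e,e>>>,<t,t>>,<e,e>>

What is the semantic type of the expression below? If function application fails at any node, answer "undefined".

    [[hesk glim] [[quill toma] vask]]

[hesk glim]: hesk is <<t,t>,<<e,e>,e>>, glim is <t,t>; result <<e,e>,e>.
[quill toma]: toma is <<<e,t>,<e,e>>,<<<t,e>,<<e,<e,e>>,<e,e>>>,<t,t>>>, quill is <<e,t>,<e,e>>; result <<<t,e>,<<e,<e,e>>,<e,e>>>,<t,t>>.
[[quill toma] vask]: vask is <<<<t,e>,<<e,<e,e>>,<e,e>>>,<t,t>>,<e,e>>, [quill toma] is <<<t,e>,<<e,<e,e>>,<e,e>>>,<t,t>>; result <e,e>.
[[hesk glim] [[quill toma] vask]]: [hesk glim] is <<e,e>,e>, [[quill toma] vask] is <e,e>; result e.

e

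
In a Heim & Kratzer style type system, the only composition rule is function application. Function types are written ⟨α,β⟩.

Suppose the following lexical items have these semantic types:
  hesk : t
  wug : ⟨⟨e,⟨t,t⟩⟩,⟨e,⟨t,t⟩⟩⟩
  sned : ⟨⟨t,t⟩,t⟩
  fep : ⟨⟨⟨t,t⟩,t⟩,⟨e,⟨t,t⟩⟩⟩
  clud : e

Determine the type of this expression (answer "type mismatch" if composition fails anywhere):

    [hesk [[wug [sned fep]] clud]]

t

[sned fep]: fep is ⟨⟨⟨t,t⟩,t⟩,⟨e,⟨t,t⟩⟩⟩, sned is ⟨⟨t,t⟩,t⟩; result ⟨e,⟨t,t⟩⟩.
[wug [sned fep]]: wug is ⟨⟨e,⟨t,t⟩⟩,⟨e,⟨t,t⟩⟩⟩, [sned fep] is ⟨e,⟨t,t⟩⟩; result ⟨e,⟨t,t⟩⟩.
[[wug [sned fep]] clud]: [wug [sned fep]] is ⟨e,⟨t,t⟩⟩, clud is e; result ⟨t,t⟩.
[hesk [[wug [sned fep]] clud]]: [[wug [sned fep]] clud] is ⟨t,t⟩, hesk is t; result t.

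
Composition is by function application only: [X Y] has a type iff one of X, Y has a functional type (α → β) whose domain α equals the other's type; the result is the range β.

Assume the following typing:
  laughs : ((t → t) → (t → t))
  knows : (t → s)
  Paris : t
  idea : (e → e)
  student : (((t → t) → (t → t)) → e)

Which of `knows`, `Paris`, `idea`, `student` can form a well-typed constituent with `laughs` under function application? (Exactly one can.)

knows : (t → s) — laughs needs (t → t); knows needs t; neither fits.
Paris : t — laughs needs (t → t); Paris needs nothing (atomic); neither fits.
idea : (e → e) — laughs needs (t → t); idea needs e; neither fits.
student — combines: student : (((t → t) → (t → t)) → e) takes laughs : ((t → t) → (t → t)) as argument, giving e.

student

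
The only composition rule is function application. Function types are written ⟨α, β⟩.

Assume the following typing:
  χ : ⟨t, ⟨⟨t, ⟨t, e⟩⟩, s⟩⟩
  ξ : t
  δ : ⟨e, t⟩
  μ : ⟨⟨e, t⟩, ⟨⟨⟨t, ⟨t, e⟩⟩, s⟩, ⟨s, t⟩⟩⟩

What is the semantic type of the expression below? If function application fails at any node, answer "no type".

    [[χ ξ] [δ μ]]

⟨s, t⟩

[χ ξ]: functor χ : ⟨t, ⟨⟨t, ⟨t, e⟩⟩, s⟩⟩, argument ξ : t; result ⟨⟨t, ⟨t, e⟩⟩, s⟩.
[δ μ]: functor μ : ⟨⟨e, t⟩, ⟨⟨⟨t, ⟨t, e⟩⟩, s⟩, ⟨s, t⟩⟩⟩, argument δ : ⟨e, t⟩; result ⟨⟨⟨t, ⟨t, e⟩⟩, s⟩, ⟨s, t⟩⟩.
[[χ ξ] [δ μ]]: functor [δ μ] : ⟨⟨⟨t, ⟨t, e⟩⟩, s⟩, ⟨s, t⟩⟩, argument [χ ξ] : ⟨⟨t, ⟨t, e⟩⟩, s⟩; result ⟨s, t⟩.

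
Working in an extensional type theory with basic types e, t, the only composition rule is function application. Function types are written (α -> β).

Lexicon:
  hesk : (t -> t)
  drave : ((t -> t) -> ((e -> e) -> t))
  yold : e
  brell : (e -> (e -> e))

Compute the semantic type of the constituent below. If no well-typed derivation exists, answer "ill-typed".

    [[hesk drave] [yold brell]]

[hesk drave]: functor drave : ((t -> t) -> ((e -> e) -> t)), argument hesk : (t -> t); result ((e -> e) -> t).
[yold brell]: functor brell : (e -> (e -> e)), argument yold : e; result (e -> e).
[[hesk drave] [yold brell]]: functor [hesk drave] : ((e -> e) -> t), argument [yold brell] : (e -> e); result t.

t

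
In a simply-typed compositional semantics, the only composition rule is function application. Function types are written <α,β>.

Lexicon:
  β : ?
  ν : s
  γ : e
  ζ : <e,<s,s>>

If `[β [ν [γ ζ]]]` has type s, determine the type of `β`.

<s,s>

At [β [ν [γ ζ]]] (required: s): [ν [γ ζ]] is s, which is not a function with range s; hence β is the functor — type <s,s>.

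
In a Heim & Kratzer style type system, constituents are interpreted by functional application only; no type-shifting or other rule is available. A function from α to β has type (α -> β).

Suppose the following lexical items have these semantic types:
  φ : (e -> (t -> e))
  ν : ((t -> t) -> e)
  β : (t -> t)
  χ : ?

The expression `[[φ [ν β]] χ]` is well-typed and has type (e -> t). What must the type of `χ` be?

At [[φ [ν β]] χ] (required: (e -> t)): [φ [ν β]] is (t -> e), which is not a function with range (e -> t); hence χ is the functor — type ((t -> e) -> (e -> t)).

((t -> e) -> (e -> t))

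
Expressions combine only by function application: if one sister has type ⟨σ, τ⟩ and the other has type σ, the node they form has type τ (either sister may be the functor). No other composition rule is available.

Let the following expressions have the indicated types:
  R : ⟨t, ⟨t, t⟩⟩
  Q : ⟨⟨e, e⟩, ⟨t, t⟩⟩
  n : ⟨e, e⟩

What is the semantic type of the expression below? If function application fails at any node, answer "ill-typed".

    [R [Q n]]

ill-typed

[Q n] — Q of type ⟨⟨e, e⟩, ⟨t, t⟩⟩ combines with n of type ⟨e, e⟩: type ⟨t, t⟩.
At [R [Q n]]: neither ⟨t, ⟨t, t⟩⟩ nor ⟨t, t⟩ can take the other as argument; the node is ill-typed.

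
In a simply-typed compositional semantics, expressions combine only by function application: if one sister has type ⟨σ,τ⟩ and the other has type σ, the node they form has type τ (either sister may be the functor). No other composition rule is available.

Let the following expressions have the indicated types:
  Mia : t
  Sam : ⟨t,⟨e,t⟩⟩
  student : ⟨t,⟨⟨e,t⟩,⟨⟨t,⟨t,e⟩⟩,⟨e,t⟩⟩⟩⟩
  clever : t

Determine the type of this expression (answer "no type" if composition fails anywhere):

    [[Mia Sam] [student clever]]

[Mia Sam]: ⟨t,⟨e,t⟩⟩ applied to t yields ⟨e,t⟩.
[student clever]: ⟨t,⟨⟨e,t⟩,⟨⟨t,⟨t,e⟩⟩,⟨e,t⟩⟩⟩⟩ applied to t yields ⟨⟨e,t⟩,⟨⟨t,⟨t,e⟩⟩,⟨e,t⟩⟩⟩.
[[Mia Sam] [student clever]]: ⟨⟨e,t⟩,⟨⟨t,⟨t,e⟩⟩,⟨e,t⟩⟩⟩ applied to ⟨e,t⟩ yields ⟨⟨t,⟨t,e⟩⟩,⟨e,t⟩⟩.

⟨⟨t,⟨t,e⟩⟩,⟨e,t⟩⟩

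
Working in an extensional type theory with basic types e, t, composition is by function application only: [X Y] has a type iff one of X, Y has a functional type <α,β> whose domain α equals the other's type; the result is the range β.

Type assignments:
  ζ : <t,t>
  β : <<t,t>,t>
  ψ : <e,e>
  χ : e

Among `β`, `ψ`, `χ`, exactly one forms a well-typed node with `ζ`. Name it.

β

β — combines: β : <<t,t>,t> takes ζ : <t,t> as argument, giving t.
ψ : <e,e> — no; ζ wants t, and ψ wants e.
χ : e — no; ζ wants t, and χ wants nothing (atomic).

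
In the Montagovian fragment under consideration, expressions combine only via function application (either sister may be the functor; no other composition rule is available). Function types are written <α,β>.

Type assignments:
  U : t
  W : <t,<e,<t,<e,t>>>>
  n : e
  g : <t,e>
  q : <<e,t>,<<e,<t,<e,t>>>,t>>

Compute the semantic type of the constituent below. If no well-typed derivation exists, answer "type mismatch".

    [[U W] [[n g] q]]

[U W]: functor W : <t,<e,<t,<e,t>>>>, argument U : t; result <e,<t,<e,t>>>.
[n g]: e with <t,e> — neither is a function whose domain matches the other; composition fails here.

type mismatch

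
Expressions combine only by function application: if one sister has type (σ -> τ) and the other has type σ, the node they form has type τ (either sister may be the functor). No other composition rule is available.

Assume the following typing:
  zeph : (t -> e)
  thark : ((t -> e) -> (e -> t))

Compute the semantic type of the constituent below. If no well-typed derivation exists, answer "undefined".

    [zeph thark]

[zeph thark] — thark of type ((t -> e) -> (e -> t)) combines with zeph of type (t -> e): type (e -> t).

(e -> t)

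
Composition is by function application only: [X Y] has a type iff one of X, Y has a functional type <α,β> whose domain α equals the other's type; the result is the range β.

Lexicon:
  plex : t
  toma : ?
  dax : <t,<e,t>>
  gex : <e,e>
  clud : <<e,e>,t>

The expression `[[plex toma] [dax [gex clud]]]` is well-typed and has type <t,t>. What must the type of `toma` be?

[[plex toma] [dax [gex clud]]] must have type <t,t>. The sister [dax [gex clud]] has type <e,t>; that is not a function onto <t,t>, so [plex toma] must be the functor, of type <<e,t>,<t,t>>.
[plex toma] must have type <<e,t>,<t,t>>. The sister plex has type t; that is not a function onto <<e,t>,<t,t>>, so toma must be the functor, of type <t,<<e,t>,<t,t>>>.

<t,<<e,t>,<t,t>>>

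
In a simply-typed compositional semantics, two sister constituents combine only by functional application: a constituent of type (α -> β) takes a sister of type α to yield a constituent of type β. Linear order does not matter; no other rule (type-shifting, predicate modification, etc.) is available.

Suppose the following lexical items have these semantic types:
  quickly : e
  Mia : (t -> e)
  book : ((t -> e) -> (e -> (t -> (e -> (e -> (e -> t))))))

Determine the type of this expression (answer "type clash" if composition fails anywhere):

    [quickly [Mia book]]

[Mia book] — book of type ((t -> e) -> (e -> (t -> (e -> (e -> (e -> t)))))) combines with Mia of type (t -> e): type (e -> (t -> (e -> (e -> (e -> t))))).
[quickly [Mia book]] — [Mia book] of type (e -> (t -> (e -> (e -> (e -> t))))) combines with quickly of type e: type (t -> (e -> (e -> (e -> t)))).

(t -> (e -> (e -> (e -> t))))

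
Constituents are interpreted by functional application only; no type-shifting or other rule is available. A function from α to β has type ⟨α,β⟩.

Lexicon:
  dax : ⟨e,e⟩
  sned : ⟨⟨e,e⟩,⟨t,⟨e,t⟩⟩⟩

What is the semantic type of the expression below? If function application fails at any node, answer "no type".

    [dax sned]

⟨t,⟨e,t⟩⟩

[dax sned]: ⟨⟨e,e⟩,⟨t,⟨e,t⟩⟩⟩ applied to ⟨e,e⟩ yields ⟨t,⟨e,t⟩⟩.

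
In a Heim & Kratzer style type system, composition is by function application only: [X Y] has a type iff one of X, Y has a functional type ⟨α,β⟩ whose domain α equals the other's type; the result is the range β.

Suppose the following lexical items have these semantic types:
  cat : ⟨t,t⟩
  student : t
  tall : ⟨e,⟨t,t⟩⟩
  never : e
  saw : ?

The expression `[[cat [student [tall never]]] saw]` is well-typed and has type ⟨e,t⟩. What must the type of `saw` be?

At [[cat [student [tall never]]] saw] (required: ⟨e,t⟩): [cat [student [tall never]]] is t, which is not a function with range ⟨e,t⟩; hence saw is the functor — type ⟨t,⟨e,t⟩⟩.

⟨t,⟨e,t⟩⟩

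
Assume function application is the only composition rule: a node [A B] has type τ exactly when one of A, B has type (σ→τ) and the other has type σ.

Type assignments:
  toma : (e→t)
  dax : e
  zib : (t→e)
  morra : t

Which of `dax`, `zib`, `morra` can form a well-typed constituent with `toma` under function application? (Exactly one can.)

dax — combines: toma : (e→t) takes dax : e as argument, giving t.
zib : (t→e) — no; toma wants e, and zib wants t.
morra : t — no; toma wants e, and morra wants nothing (atomic).

dax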